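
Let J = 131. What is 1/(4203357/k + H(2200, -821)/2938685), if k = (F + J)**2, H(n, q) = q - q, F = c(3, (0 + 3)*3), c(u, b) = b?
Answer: 19600/4203357 ≈ 0.0046629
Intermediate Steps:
F = 9 (F = (0 + 3)*3 = 3*3 = 9)
H(n, q) = 0
k = 19600 (k = (9 + 131)**2 = 140**2 = 19600)
1/(4203357/k + H(2200, -821)/2938685) = 1/(4203357/19600 + 0/2938685) = 1/(4203357*(1/19600) + 0*(1/2938685)) = 1/(4203357/19600 + 0) = 1/(4203357/19600) = 19600/4203357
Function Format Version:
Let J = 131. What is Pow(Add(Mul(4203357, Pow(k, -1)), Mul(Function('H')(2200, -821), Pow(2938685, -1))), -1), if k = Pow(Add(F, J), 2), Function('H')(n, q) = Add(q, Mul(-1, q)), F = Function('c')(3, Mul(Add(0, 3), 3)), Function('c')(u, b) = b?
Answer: Rational(19600, 4203357) ≈ 0.0046629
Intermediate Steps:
F = 9 (F = Mul(Add(0, 3), 3) = Mul(3, 3) = 9)
Function('H')(n, q) = 0
k = 19600 (k = Pow(Add(9, 131), 2) = Pow(140, 2) = 19600)
Pow(Add(Mul(4203357, Pow(k, -1)), Mul(Function('H')(2200, -821), Pow(2938685, -1))), -1) = Pow(Add(Mul(4203357, Pow(19600, -1)), Mul(0, Pow(2938685, -1))), -1) = Pow(Add(Mul(4203357, Rational(1, 19600)), Mul(0, Rational(1, 2938685))), -1) = Pow(Add(Rational(4203357, 19600), 0), -1) = Pow(Rational(4203357, 19600), -1) = Rational(19600, 4203357)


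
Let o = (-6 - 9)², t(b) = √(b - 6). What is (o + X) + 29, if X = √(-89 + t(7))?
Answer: 254 + 2*I*√22 ≈ 254.0 + 9.3808*I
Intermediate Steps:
t(b) = √(-6 + b)
o = 225 (o = (-15)² = 225)
X = 2*I*√22 (X = √(-89 + √(-6 + 7)) = √(-89 + √1) = √(-89 + 1) = √(-88) = 2*I*√22 ≈ 9.3808*I)
(o + X) + 29 = (225 + 2*I*√22) + 29 = 254 + 2*I*√22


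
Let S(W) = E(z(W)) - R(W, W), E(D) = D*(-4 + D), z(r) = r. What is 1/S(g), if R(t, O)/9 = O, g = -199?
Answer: 1/42188 ≈ 2.3703e-5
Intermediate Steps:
R(t, O) = 9*O
S(W) = -9*W + W*(-4 + W) (S(W) = W*(-4 + W) - 9*W = -9*W + W*(-4 + W))
1/S(g) = 1/(-199*(-13 - 199)) = 1/(-199*(-212)) = 1/42188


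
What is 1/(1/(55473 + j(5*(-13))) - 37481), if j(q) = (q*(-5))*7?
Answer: -57748/2164452787 ≈ -2.6680e-5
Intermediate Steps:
j(q) = -35*q (j(q) = -5*q*7 = -35*q)
1/(1/(55473 + j(5*(-13))) - 37481) = 1/(1/(55473 - 175*(-13)) - 37481) = 1/(1/(55473 - 35*(-65)) - 37481) = 1/(1/(55473 + 2275) - 37481) = 1/(1/57748 - 37481) = 1/(-2164452787/57748) = -57748/2164452787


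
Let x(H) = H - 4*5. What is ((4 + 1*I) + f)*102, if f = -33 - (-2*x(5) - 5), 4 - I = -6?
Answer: -4488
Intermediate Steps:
I = 10 (I = 4 - 1*(-6) = 4 + 6 = 10)
x(H) = -20 + H (x(H) = H - 20 = -20 + H)
f = -58 (f = -33 - (-2*(-20 + 5) - 5) = -33 - (-2*(-15) - 5) = -33 - (30 - 5) = -33 - 1*25 = -33 - 25 = -58)
((4 + 1*I) + f)*102 = ((4 + 1*10) - 58)*102 = ((4 + 10) - 58)*102 = (14 - 58)*102 = -44*102 = -4488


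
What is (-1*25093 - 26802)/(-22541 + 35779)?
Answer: -51895/13238 ≈ -3.9202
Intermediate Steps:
(-1*25093 - 26802)/(-22541 + 35779) = (-25093 - 26802)/13238 = -51895*1/13238 = -51895/13238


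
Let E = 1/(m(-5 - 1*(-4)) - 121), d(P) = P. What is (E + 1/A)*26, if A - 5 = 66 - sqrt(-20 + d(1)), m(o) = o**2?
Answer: 2249/15180 + 13*I*sqrt(19)/2530 ≈ 0.14816 + 0.022398*I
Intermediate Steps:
A = 71 - I*sqrt(19) (A = 5 + (66 - sqrt(-20 + 1)) = 5 + (66 - sqrt(-19)) = 5 + (66 - I*sqrt(19)) = 71 - I*sqrt(19) ≈ 71.0 - 4.3589*I)
E = -1/120 (E = 1/((-5 - 1*(-4))**2 - 121) = 1/((-5 + 4)**2 - 121) = 1/((-1)**2 - 121) = 1/(1 - 121) = 1/(-120) = -1/120 ≈ -0.0083333)
(E + 1/A)*26 = (-1/120 + 1/(71 - I*sqrt(19)))*26 = -13/60 + 26/(71 - I*sqrt(19))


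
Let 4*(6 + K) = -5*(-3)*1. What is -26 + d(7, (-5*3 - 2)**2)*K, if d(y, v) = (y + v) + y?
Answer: -2831/4 ≈ -707.75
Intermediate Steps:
K = -9/4 (K = -6 + (-5*(-3)*1)/4 = -6 + (15*1)/4 = -6 + (1/4)*15 = -6 + 15/4 = -9/4 ≈ -2.2500)
d(y, v) = v + 2*y (d(y, v) = (v + y) + y = v + 2*y)
-26 + d(7, (-5*3 - 2)**2)*K = -26 + ((-5*3 - 2)**2 + 2*7)*(-9/4) = -26 + ((-15 - 2)**2 + 14)*(-9/4) = -26 + ((-17)**2 + 14)*(-9/4) = -26 + (289 + 14)*(-9/4) = -26 + 303*(-9/4) = -26 - 2727/4 = -2831/4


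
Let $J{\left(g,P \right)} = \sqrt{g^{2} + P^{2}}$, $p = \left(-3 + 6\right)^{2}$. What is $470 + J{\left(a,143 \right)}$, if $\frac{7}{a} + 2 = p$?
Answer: $470 + 5 \sqrt{818} \approx 613.0$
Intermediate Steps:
$p = 9$ ($p = 3^{2} = 9$)
$a = 1$ ($a = \frac{7}{-2 + 9} = \frac{7}{7} = 7 \cdot \frac{1}{7} = 1$)
$J{\left(g,P \right)} = \sqrt{P^{2} + g^{2}}$
$470 + J{\left(a,143 \right)} = 470 + \sqrt{143^{2} + 1^{2}} = 470 + \sqrt{20449 + 1} = 470 + \sqrt{20450} = 470 + 5 \sqrt{818}$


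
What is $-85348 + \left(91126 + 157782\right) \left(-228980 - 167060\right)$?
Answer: $-98577609668$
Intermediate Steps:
$-85348 + \left(91126 + 157782\right) \left(-228980 - 167060\right) = -85348 + 248908 \left(-396040\right) = -85348 - 98577524320 = -98577609668$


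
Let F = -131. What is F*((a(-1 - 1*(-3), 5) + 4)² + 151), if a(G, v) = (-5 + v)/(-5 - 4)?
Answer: -21877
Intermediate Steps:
a(G, v) = 5/9 - v/9 (a(G, v) = (-5 + v)/(-9) = (-5 + v)*(-⅑) = 5/9 - v/9)
F*((a(-1 - 1*(-3), 5) + 4)² + 151) = -131*(((5/9 - ⅑*5) + 4)² + 151) = -131*(((5/9 - 5/9) + 4)² + 151) = -131*((0 + 4)² + 151) = -131*(4² + 151) = -131*(16 + 151) = -131*167 = -21877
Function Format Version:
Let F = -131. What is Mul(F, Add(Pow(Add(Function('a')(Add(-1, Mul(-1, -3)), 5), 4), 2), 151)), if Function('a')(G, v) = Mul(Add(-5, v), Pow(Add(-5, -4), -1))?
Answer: -21877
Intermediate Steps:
Function('a')(G, v) = Add(Rational(5, 9), Mul(Rational(-1, 9), v)) (Function('a')(G, v) = Mul(Add(-5, v), Pow(-9, -1)) = Mul(Add(-5, v), Rational(-1, 9)) = Add(Rational(5, 9), Mul(Rational(-1, 9), v)))
Mul(F, Add(Pow(Add(Function('a')(Add(-1, Mul(-1, -3)), 5), 4), 2), 151)) = Mul(-131, Add(Pow(Add(Add(Rational(5, 9), Mul(Rational(-1, 9), 5)), 4), 2), 151)) = Mul(-131, Add(Pow(Add(Add(Rational(5, 9), Rational(-5, 9)), 4), 2), 151)) = Mul(-131, Add(Pow(Add(0, 4), 2), 151)) = Mul(-131, Add(Pow(4, 2), 151)) = Mul(-131, Add(16, 151)) = Mul(-131, 167) = -21877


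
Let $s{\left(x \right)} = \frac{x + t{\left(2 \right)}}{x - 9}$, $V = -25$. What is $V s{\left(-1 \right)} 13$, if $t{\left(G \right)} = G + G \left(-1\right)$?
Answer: $- \frac{65}{2} \approx -32.5$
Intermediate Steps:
$t{\left(G \right)} = 0$ ($t{\left(G \right)} = G - G = 0$)
$s{\left(x \right)} = \frac{x}{-9 + x}$ ($s{\left(x \right)} = \frac{x + 0}{x - 9} = \frac{x}{-9 + x}$)
$V s{\left(-1 \right)} 13 = - 25 \left(- \frac{1}{-9 - 1}\right) 13 = - 25 \left(- \frac{1}{-10}\right) 13 = - 25 \left(\left(-1\right) \left(- \frac{1}{10}\right)\right) 13 = \left(-25\right) \frac{1}{10} \cdot 13 = \left(- \frac{5}{2}\right) 13 = - \frac{65}{2}$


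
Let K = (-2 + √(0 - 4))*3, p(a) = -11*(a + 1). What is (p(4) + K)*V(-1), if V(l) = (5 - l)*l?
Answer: 366 - 36*I ≈ 366.0 - 36.0*I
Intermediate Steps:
p(a) = -11 - 11*a (p(a) = -11*(1 + a) = -11 - 11*a)
V(l) = l*(5 - l)
K = -6 + 6*I (K = (-2 + √(-4))*3 = (-2 + 2*I)*3 = -6 + 6*I ≈ -6.0 + 6.0*I)
(p(4) + K)*V(-1) = ((-11 - 11*4) + (-6 + 6*I))*(-(5 - 1*(-1))) = ((-11 - 44) + (-6 + 6*I))*(-(5 + 1)) = (-55 + (-6 + 6*I))*(-1*6) = (-61 + 6*I)*(-6) = 366 - 36*I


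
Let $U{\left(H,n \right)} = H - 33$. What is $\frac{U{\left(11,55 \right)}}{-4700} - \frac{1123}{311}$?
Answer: $- \frac{2635629}{730850} \approx -3.6063$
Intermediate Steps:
$U{\left(H,n \right)} = -33 + H$ ($U{\left(H,n \right)} = H - 33 = -33 + H$)
$\frac{U{\left(11,55 \right)}}{-4700} - \frac{1123}{311} = \frac{-33 + 11}{-4700} - \frac{1123}{311} = \left(-22\right) \left(- \frac{1}{4700}\right) - \frac{1123}{311} = \frac{11}{2350} - \frac{1123}{311} = - \frac{2635629}{730850}$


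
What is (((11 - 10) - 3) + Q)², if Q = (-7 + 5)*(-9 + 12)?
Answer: 64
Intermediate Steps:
Q = -6 (Q = -2*3 = -6)
(((11 - 10) - 3) + Q)² = (((11 - 10) - 3) - 6)² = ((1 - 3) - 6)² = (-2 - 6)² = (-8)² = 64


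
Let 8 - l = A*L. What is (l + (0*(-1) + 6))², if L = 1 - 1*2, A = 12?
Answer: 676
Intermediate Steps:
L = -1 (L = 1 - 2 = -1)
l = 20 (l = 8 - 12*(-1) = 8 - 1*(-12) = 8 + 12 = 20)
(l + (0*(-1) + 6))² = (20 + (0*(-1) + 6))² = (20 + (0 + 6))² = (20 + 6)² = 26² = 676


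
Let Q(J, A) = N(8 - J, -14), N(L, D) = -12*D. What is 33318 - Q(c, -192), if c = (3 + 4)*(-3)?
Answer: 33150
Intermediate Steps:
c = -21 (c = 7*(-3) = -21)
N(L, D) = -12*D
Q(J, A) = 168 (Q(J, A) = -12*(-14) = 168)
33318 - Q(c, -192) = 33318 - 1*168 = 33318 - 168 = 33150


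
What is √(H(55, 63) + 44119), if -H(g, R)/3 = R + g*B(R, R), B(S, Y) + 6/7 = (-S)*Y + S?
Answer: √33739510/7 ≈ 829.80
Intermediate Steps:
B(S, Y) = -6/7 + S - S*Y (B(S, Y) = -6/7 + ((-S)*Y + S) = -6/7 + (-S*Y + S) = -6/7 + (S - S*Y) = -6/7 + S - S*Y)
H(g, R) = -3*R - 3*g*(-6/7 + R - R²) (H(g, R) = -3*(R + g*(-6/7 + R - R*R)) = -3*(R + g*(-6/7 + R - R²)) = -3*R - 3*g*(-6/7 + R - R²))
√(H(55, 63) + 44119) = √((-3*63 + (3/7)*55*(6 - 7*63 + 7*63²)) + 44119) = √((-189 + (3/7)*55*(6 - 441 + 7*3969)) + 44119) = √((-189 + (3/7)*55*(6 - 441 + 27783)) + 44119) = √((-189 + (3/7)*55*27348) + 44119) = √((-189 + 4512420/7) + 44119) = √(4511097/7 + 44119) = √(4819930/7) = √33739510/7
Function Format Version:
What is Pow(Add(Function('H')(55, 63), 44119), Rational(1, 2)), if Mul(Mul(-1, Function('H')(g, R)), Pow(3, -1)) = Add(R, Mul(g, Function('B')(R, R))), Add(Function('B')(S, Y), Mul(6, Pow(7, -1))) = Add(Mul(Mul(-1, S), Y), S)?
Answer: Mul(Rational(1, 7), Pow(33739510, Rational(1, 2))) ≈ 829.80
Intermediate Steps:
Function('B')(S, Y) = Add(Rational(-6, 7), S, Mul(-1, S, Y)) (Function('B')(S, Y) = Add(Rational(-6, 7), Add(Mul(Mul(-1, S), Y), S)) = Add(Rational(-6, 7), Add(Mul(-1, S, Y), S)) = Add(Rational(-6, 7), Add(S, Mul(-1, S, Y))) = Add(Rational(-6, 7), S, Mul(-1, S, Y)))
Function('H')(g, R) = Add(Mul(-3, R), Mul(-3, g, Add(Rational(-6, 7), R, Mul(-1, Pow(R, 2))))) (Function('H')(g, R) = Mul(-3, Add(R, Mul(g, Add(Rational(-6, 7), R, Mul(-1, R, R))))) = Mul(-3, Add(R, Mul(g, Add(Rational(-6, 7), R, Mul(-1, Pow(R, 2)))))) = Add(Mul(-3, R), Mul(-3, g, Add(Rational(-6, 7), R, Mul(-1, Pow(R, 2))))))
Pow(Add(Function('H')(55, 63), 44119), Rational(1, 2)) = Pow(Add(Add(Mul(-3, 63), Mul(Rational(3, 7), 55, Add(6, Mul(-7, 63), Mul(7, Pow(63, 2))))), 44119), Rational(1, 2)) = Pow(Add(Add(-189, Mul(Rational(3, 7), 55, Add(6, -441, Mul(7, 3969)))), 44119), Rational(1, 2)) = Pow(Add(Add(-189, Mul(Rational(3, 7), 55, Add(6, -441, 27783))), 44119), Rational(1, 2)) = Pow(Add(Add(-189, Mul(Rational(3, 7), 55, 27348)), 44119), Rational(1, 2)) = Pow(Add(Add(-189, Rational(4512420, 7)), 44119), Rational(1, 2)) = Pow(Add(Rational(4511097, 7), 44119), Rational(1, 2)) = Pow(Rational(4819930, 7), Rational(1, 2)) = Mul(Rational(1, 7), Pow(33739510, Rational(1, 2)))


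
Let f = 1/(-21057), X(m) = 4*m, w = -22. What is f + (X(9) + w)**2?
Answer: 4127171/21057 ≈ 196.00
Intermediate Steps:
f = -1/21057 ≈ -4.7490e-5
f + (X(9) + w)**2 = -1/21057 + (4*9 - 22)**2 = -1/21057 + (36 - 22)**2 = -1/21057 + 14**2 = -1/21057 + 196 = 4127171/21057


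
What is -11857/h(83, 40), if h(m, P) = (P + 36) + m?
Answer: -11857/159 ≈ -74.572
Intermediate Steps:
h(m, P) = 36 + P + m (h(m, P) = (36 + P) + m = 36 + P + m)
-11857/h(83, 40) = -11857/(36 + 40 + 83) = -11857/159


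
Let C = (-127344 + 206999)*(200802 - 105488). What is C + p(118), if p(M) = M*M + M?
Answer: 7592250712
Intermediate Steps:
C = 7592236670 (C = 79655*95314 = 7592236670)
p(M) = M + M² (p(M) = M² + M = M + M²)
C + p(118) = 7592236670 + 118*(1 + 118) = 7592236670 + 118*119 = 7592236670 + 14042 = 7592250712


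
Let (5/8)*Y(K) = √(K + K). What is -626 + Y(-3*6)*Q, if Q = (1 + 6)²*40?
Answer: -626 + 18816*I ≈ -626.0 + 18816.0*I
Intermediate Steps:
Y(K) = 8*√2*√K/5 (Y(K) = 8*√(K + K)/5 = 8*√(2*K)/5 = 8*(√2*√K)/5 = 8*√2*√K/5)
Q = 1960 (Q = 7²*40 = 49*40 = 1960)
-626 + Y(-3*6)*Q = -626 + (8*√2*√(-3*6)/5)*1960 = -626 + (8*√2*√(-18)/5)*1960 = -626 + (8*√2*(3*I*√2)/5)*1960 = -626 + (48*I/5)*1960 = -626 + 18816*I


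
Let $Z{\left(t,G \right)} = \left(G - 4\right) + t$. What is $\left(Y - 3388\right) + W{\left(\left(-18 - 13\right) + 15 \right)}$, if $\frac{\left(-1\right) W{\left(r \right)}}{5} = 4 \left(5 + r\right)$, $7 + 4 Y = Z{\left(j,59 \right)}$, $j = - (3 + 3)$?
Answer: $- \frac{6315}{2} \approx -3157.5$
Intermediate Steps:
$j = -6$ ($j = \left(-1\right) 6 = -6$)
$Z{\left(t,G \right)} = -4 + G + t$ ($Z{\left(t,G \right)} = \left(-4 + G\right) + t = -4 + G + t$)
$Y = \frac{21}{2}$ ($Y = - \frac{7}{4} + \frac{-4 + 59 - 6}{4} = - \frac{7}{4} + \frac{1}{4} \cdot 49 = - \frac{7}{4} + \frac{49}{4} = \frac{21}{2} \approx 10.5$)
$W{\left(r \right)} = -100 - 20 r$ ($W{\left(r \right)} = - 5 \cdot 4 \left(5 + r\right) = - 5 \left(20 + 4 r\right) = -100 - 20 r$)
$\left(Y - 3388\right) + W{\left(\left(-18 - 13\right) + 15 \right)} = \left(\frac{21}{2} - 3388\right) - \left(100 + 20 \left(\left(-18 - 13\right) + 15\right)\right) = - \frac{6755}{2} - \left(100 + 20 \left(-31 + 15\right)\right) = - \frac{6755}{2} - -220 = - \frac{6755}{2} + \left(-100 + 320\right) = - \frac{6755}{2} + 220 = - \frac{6315}{2}$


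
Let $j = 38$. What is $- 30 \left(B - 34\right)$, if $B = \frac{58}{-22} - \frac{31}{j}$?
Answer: $\frac{234825}{209} \approx 1123.6$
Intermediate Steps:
$B = - \frac{1443}{418}$ ($B = \frac{58}{-22} - \frac{31}{38} = 58 \left(- \frac{1}{22}\right) - \frac{31}{38} = - \frac{29}{11} - \frac{31}{38} = - \frac{1443}{418} \approx -3.4522$)
$- 30 \left(B - 34\right) = - 30 \left(- \frac{1443}{418} - 34\right) = \left(-30\right) \left(- \frac{15655}{418}\right) = \frac{234825}{209}$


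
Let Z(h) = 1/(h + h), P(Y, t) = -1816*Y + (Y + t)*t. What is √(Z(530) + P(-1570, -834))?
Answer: √1364066130665/530 ≈ 2203.6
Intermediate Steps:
P(Y, t) = -1816*Y + t*(Y + t)
Z(h) = 1/(2*h)
√(Z(530) + P(-1570, -834)) = √((½)/530 + ((-834)² - 1816*(-1570) - 1570*(-834))) = √((½)*(1/530) + (695556 + 2851120 + 1309380)) = √(1/1060 + 4856056) = √(5147419361/1060) = √1364066130665/530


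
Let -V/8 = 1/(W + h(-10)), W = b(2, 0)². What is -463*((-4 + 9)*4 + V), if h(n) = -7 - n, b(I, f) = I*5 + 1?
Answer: -286134/31 ≈ -9230.1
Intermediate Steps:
b(I, f) = 1 + 5*I (b(I, f) = 5*I + 1 = 1 + 5*I)
W = 121 (W = (1 + 5*2)² = (1 + 10)² = 11² = 121)
V = -2/31 (V = -8/(121 + (-7 - 1*(-10))) = -8/(121 + (-7 + 10)) = -8/(121 + 3) = -8/124 = -8*1/124 = -2/31 ≈ -0.064516)
-463*((-4 + 9)*4 + V) = -463*((-4 + 9)*4 - 2/31) = -463*(5*4 - 2/31) = -463*(20 - 2/31) = -463*618/31 = -286134/31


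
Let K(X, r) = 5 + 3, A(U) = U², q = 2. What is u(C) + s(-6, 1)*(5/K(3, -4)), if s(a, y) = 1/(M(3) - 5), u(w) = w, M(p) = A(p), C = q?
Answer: 69/32 ≈ 2.1563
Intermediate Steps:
C = 2
M(p) = p²
K(X, r) = 8
s(a, y) = ¼ (s(a, y) = 1/(3² - 5) = 1/(9 - 5) = 1/4 = ¼)
u(C) + s(-6, 1)*(5/K(3, -4)) = 2 + (5/8)/4 = 2 + (5*(⅛))/4 = 2 + (¼)*(5/8) = 2 + 5/32 = 69/32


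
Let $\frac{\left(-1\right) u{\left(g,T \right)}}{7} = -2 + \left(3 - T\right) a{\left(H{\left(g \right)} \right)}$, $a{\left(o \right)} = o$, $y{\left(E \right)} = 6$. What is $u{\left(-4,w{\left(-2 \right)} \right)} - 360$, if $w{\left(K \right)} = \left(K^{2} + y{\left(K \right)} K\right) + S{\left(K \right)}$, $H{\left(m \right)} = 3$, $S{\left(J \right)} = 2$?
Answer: $-535$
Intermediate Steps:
$w{\left(K \right)} = 2 + K^{2} + 6 K$ ($w{\left(K \right)} = \left(K^{2} + 6 K\right) + 2 = 2 + K^{2} + 6 K$)
$u{\left(g,T \right)} = -49 + 21 T$ ($u{\left(g,T \right)} = - 7 \left(-2 + \left(3 - T\right) 3\right) = - 7 \left(-2 - \left(-9 + 3 T\right)\right) = - 7 \left(7 - 3 T\right) = -49 + 21 T$)
$u{\left(-4,w{\left(-2 \right)} \right)} - 360 = \left(-49 + 21 \left(2 + \left(-2\right)^{2} + 6 \left(-2\right)\right)\right) - 360 = \left(-49 + 21 \left(2 + 4 - 12\right)\right) - 360 = \left(-49 + 21 \left(-6\right)\right) - 360 = \left(-49 - 126\right) - 360 = -175 - 360 = -535$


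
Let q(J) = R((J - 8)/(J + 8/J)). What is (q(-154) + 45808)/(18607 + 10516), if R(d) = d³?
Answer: 13110178340189/8334745706017 ≈ 1.5730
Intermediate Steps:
q(J) = (-8 + J)³/(J + 8/J)³ (q(J) = ((J - 8)/(J + 8/J))³ = ((-8 + J)/(J + 8/J))³ = (-8 + J)³/(J + 8/J)³)
(q(-154) + 45808)/(18607 + 10516) = ((-154)³*(-8 - 154)³/(8 + (-154)²)³ + 45808)/(18607 + 10516) = (-3652264*(-162)³/(8 + 23716)³ + 45808)/29123 = (-3652264*(-4251528)/23724³ + 45808)*(1/29123) = (-3652264*(-4251528)*1/13352535647424 + 45808)*(1/29123) = (332812557/286191179 + 45808)*(1/29123) = (13110178340189/286191179)*(1/29123) = 13110178340189/8334745706017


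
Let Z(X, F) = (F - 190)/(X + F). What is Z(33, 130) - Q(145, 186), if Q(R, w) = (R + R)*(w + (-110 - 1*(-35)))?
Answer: -5247030/163 ≈ -32190.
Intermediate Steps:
Q(R, w) = 2*R*(-75 + w) (Q(R, w) = (2*R)*(w + (-110 + 35)) = (2*R)*(w - 75) = (2*R)*(-75 + w) = 2*R*(-75 + w))
Z(X, F) = (-190 + F)/(F + X)
Z(33, 130) - Q(145, 186) = (-190 + 130)/(130 + 33) - 2*145*(-75 + 186) = -60/163 - 2*145*111 = (1/163)*(-60) - 1*32190 = -60/163 - 32190 = -5247030/163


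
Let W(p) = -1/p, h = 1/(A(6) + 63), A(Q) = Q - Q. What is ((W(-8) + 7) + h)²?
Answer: 12952801/254016 ≈ 50.992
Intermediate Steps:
A(Q) = 0
h = 1/63 (h = 1/(0 + 63) = 1/63 ≈ 0.015873)
((W(-8) + 7) + h)² = ((-1/(-8) + 7) + 1/63)² = ((-1*(-⅛) + 7) + 1/63)² = ((⅛ + 7) + 1/63)² = (57/8 + 1/63)² = (3599/504)² = 12952801/254016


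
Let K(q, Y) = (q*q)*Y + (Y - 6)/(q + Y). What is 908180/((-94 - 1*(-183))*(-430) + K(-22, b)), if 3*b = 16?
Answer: -68113500/2676647 ≈ -25.447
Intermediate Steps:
b = 16/3 (b = (⅓)*16 = 16/3 ≈ 5.3333)
K(q, Y) = Y*q² + (-6 + Y)/(Y + q) (K(q, Y) = q²*Y + (-6 + Y)/(Y + q) = Y*q² + (-6 + Y)/(Y + q))
908180/((-94 - 1*(-183))*(-430) + K(-22, b)) = 908180/((-94 - 1*(-183))*(-430) + (-6 + 16/3 + (16/3)*(-22)³ + (16/3)²*(-22)²)/(16/3 - 22)) = 908180/((-94 + 183)*(-430) + (-6 + 16/3 + (16/3)*(-10648) + (256/9)*484)/(-50/3)) = 908180/(89*(-430) - 3*(-6 + 16/3 - 170368/3 + 123904/9)/50) = 908180/(-38270 - 3/50*(-387206/9)) = 908180/(-38270 + 193603/75) = 908180/(-2676647/75) = 908180*(-75/2676647) = -68113500/2676647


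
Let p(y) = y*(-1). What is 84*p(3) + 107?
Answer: -145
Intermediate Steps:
p(y) = -y
84*p(3) + 107 = 84*(-1*3) + 107 = 84*(-3) + 107 = -252 + 107 = -145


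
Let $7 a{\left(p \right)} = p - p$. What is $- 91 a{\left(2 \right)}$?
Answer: $0$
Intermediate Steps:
$a{\left(p \right)} = 0$ ($a{\left(p \right)} = \frac{p - p}{7} = \frac{1}{7} \cdot 0 = 0$)
$- 91 a{\left(2 \right)} = \left(-91\right) 0 = 0$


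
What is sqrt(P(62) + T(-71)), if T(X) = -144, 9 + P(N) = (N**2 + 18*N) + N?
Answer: 3*sqrt(541) ≈ 69.778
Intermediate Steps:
P(N) = -9 + N**2 + 19*N (P(N) = -9 + ((N**2 + 18*N) + N) = -9 + (N**2 + 19*N) = -9 + N**2 + 19*N)
sqrt(P(62) + T(-71)) = sqrt((-9 + 62**2 + 19*62) - 144) = sqrt((-9 + 3844 + 1178) - 144) = sqrt(5013 - 144) = sqrt(4869) = 3*sqrt(541)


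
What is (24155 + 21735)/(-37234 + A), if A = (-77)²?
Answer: -9178/6261 ≈ -1.4659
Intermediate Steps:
A = 5929
(24155 + 21735)/(-37234 + A) = (24155 + 21735)/(-37234 + 5929) = 45890/(-31305) = 45890*(-1/31305) = -9178/6261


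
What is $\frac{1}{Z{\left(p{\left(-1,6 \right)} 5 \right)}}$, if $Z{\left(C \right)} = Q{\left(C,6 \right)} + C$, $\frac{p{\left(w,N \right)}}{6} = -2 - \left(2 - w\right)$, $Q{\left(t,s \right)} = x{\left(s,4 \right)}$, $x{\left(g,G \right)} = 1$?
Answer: $- \frac{1}{149} \approx -0.0067114$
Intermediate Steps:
$Q{\left(t,s \right)} = 1$
$p{\left(w,N \right)} = -24 + 6 w$ ($p{\left(w,N \right)} = 6 \left(-2 - \left(2 - w\right)\right) = 6 \left(-2 + \left(-2 + w\right)\right) = 6 \left(-4 + w\right) = -24 + 6 w$)
$Z{\left(C \right)} = 1 + C$
$\frac{1}{Z{\left(p{\left(-1,6 \right)} 5 \right)}} = \frac{1}{1 + \left(-24 + 6 \left(-1\right)\right) 5} = \frac{1}{1 + \left(-24 - 6\right) 5} = \frac{1}{1 - 150} = \frac{1}{-149} = - \frac{1}{149}$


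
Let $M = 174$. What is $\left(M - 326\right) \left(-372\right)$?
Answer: $56544$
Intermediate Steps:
$\left(M - 326\right) \left(-372\right) = \left(174 - 326\right) \left(-372\right) = \left(-152\right) \left(-372\right) = 56544$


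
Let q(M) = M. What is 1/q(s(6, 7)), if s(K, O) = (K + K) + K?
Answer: 1/18 ≈ 0.055556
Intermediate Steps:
s(K, O) = 3*K (s(K, O) = 2*K + K = 3*K)
1/q(s(6, 7)) = 1/(3*6) = 1/18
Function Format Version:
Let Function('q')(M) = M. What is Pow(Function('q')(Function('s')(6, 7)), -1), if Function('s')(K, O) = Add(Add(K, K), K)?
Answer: Rational(1, 18) ≈ 0.055556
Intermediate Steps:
Function('s')(K, O) = Mul(3, K) (Function('s')(K, O) = Add(Mul(2, K), K) = Mul(3, K))
Pow(Function('q')(Function('s')(6, 7)), -1) = Pow(Mul(3, 6), -1) = Pow(18, -1) = Rational(1, 18)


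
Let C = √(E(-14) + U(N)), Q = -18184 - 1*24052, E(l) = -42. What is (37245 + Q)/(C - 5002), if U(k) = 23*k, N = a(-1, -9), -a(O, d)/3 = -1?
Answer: 24964982/25019977 + 14973*√3/25019977 ≈ 0.99884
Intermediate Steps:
Q = -42236 (Q = -18184 - 24052 = -42236)
a(O, d) = 3 (a(O, d) = -3*(-1) = 3)
N = 3
C = 3*√3 (C = √(-42 + 23*3) = √(-42 + 69) = √27 = 3*√3 ≈ 5.1962)
(37245 + Q)/(C - 5002) = (37245 - 42236)/(3*√3 - 5002) = -4991/(-5002 + 3*√3)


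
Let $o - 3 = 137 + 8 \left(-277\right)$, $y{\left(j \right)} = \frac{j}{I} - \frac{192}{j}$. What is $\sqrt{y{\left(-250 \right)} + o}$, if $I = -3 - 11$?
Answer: $\frac{i \sqrt{63007105}}{175} \approx 45.358 i$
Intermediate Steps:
$I = -14$
$y{\left(j \right)} = - \frac{192}{j} - \frac{j}{14}$ ($y{\left(j \right)} = \frac{j}{-14} - \frac{192}{j} = j \left(- \frac{1}{14}\right) - \frac{192}{j} = - \frac{j}{14} - \frac{192}{j} = - \frac{192}{j} - \frac{j}{14}$)
$o = -2076$ ($o = 3 + \left(137 + 8 \left(-277\right)\right) = 3 + \left(137 - 2216\right) = 3 - 2079 = -2076$)
$\sqrt{y{\left(-250 \right)} + o} = \sqrt{\left(- \frac{192}{-250} - - \frac{125}{7}\right) - 2076} = \sqrt{\left(\left(-192\right) \left(- \frac{1}{250}\right) + \frac{125}{7}\right) - 2076} = \sqrt{\left(\frac{96}{125} + \frac{125}{7}\right) - 2076} = \sqrt{\frac{16297}{875} - 2076} = \sqrt{- \frac{1800203}{875}} = \frac{i \sqrt{63007105}}{175}$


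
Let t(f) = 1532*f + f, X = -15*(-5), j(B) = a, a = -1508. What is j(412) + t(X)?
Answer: 113467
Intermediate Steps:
j(B) = -1508
X = 75
t(f) = 1533*f
j(412) + t(X) = -1508 + 1533*75 = -1508 + 114975 = 113467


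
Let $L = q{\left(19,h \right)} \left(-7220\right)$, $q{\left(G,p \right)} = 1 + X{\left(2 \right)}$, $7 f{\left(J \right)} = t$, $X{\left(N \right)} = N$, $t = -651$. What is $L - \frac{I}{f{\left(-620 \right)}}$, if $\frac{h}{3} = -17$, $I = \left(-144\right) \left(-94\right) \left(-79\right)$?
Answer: $- \frac{1027908}{31} \approx -33158.0$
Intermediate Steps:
$f{\left(J \right)} = -93$ ($f{\left(J \right)} = \frac{1}{7} \left(-651\right) = -93$)
$I = -1069344$ ($I = 13536 \left(-79\right) = -1069344$)
$h = -51$ ($h = 3 \left(-17\right) = -51$)
$q{\left(G,p \right)} = 3$ ($q{\left(G,p \right)} = 1 + 2 = 3$)
$L = -21660$ ($L = 3 \left(-7220\right) = -21660$)
$L - \frac{I}{f{\left(-620 \right)}} = -21660 - - \frac{1069344}{-93} = -21660 - \left(-1069344\right) \left(- \frac{1}{93}\right) = -21660 - \frac{356448}{31} = - \frac{1027908}{31}$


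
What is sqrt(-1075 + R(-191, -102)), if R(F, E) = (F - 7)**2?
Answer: sqrt(38129) ≈ 195.27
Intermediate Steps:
R(F, E) = (-7 + F)**2
sqrt(-1075 + R(-191, -102)) = sqrt(-1075 + (-7 - 191)**2) = sqrt(-1075 + (-198)**2) = sqrt(-1075 + 39204) = sqrt(38129)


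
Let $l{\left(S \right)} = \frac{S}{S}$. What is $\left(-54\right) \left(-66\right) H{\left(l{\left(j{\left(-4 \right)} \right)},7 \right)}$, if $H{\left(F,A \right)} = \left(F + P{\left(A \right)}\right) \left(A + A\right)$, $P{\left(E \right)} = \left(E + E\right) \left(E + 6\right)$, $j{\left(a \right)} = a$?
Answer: $9130968$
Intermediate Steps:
$l{\left(S \right)} = 1$
$P{\left(E \right)} = 2 E \left(6 + E\right)$
$H{\left(F,A \right)} = 2 A \left(F + 2 A \left(6 + A\right)\right)$ ($H{\left(F,A \right)} = \left(F + 2 A \left(6 + A\right)\right) \left(A + A\right) = \left(F + 2 A \left(6 + A\right)\right) 2 A = 2 A \left(F + 2 A \left(6 + A\right)\right)$)
$\left(-54\right) \left(-66\right) H{\left(l{\left(j{\left(-4 \right)} \right)},7 \right)} = \left(-54\right) \left(-66\right) 2 \cdot 7 \left(1 + 2 \cdot 7 \left(6 + 7\right)\right) = 3564 \cdot 2 \cdot 7 \left(1 + 2 \cdot 7 \cdot 13\right) = 3564 \cdot 2 \cdot 7 \left(1 + 182\right) = 3564 \cdot 2 \cdot 7 \cdot 183 = 3564 \cdot 2562 = 9130968$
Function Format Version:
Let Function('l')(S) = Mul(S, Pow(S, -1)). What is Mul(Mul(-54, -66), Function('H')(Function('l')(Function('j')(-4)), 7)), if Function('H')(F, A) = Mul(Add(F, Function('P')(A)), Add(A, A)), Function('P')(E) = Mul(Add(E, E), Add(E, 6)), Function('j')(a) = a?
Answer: 9130968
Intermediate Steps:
Function('l')(S) = 1
Function('P')(E) = Mul(2, E, Add(6, E)) (Function('P')(E) = Mul(Mul(2, E), Add(6, E)) = Mul(2, E, Add(6, E)))
Function('H')(F, A) = Mul(2, A, Add(F, Mul(2, A, Add(6, A)))) (Function('H')(F, A) = Mul(Add(F, Mul(2, A, Add(6, A))), Add(A, A)) = Mul(Add(F, Mul(2, A, Add(6, A))), Mul(2, A)) = Mul(2, A, Add(F, Mul(2, A, Add(6, A)))))
Mul(Mul(-54, -66), Function('H')(Function('l')(Function('j')(-4)), 7)) = Mul(Mul(-54, -66), Mul(2, 7, Add(1, Mul(2, 7, Add(6, 7))))) = Mul(3564, Mul(2, 7, Add(1, Mul(2, 7, 13)))) = Mul(3564, Mul(2, 7, Add(1, 182))) = Mul(3564, Mul(2, 7, 183)) = Mul(3564, 2562) = 9130968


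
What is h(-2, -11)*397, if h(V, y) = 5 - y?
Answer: 6352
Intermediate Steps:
h(-2, -11)*397 = (5 - 1*(-11))*397 = (5 + 11)*397 = 16*397 = 6352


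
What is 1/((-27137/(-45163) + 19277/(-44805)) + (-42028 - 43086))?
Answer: -2023528215/172230235225376 ≈ -1.1749e-5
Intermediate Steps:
1/((-27137/(-45163) + 19277/(-44805)) + (-42028 - 43086)) = 1/((-27137*(-1/45163) + 19277*(-1/44805)) - 85114) = 1/((27137/45163 - 19277/44805) - 85114) = 1/(345266134/2023528215 - 85114) = 1/(-172230235225376/2023528215) = -2023528215/172230235225376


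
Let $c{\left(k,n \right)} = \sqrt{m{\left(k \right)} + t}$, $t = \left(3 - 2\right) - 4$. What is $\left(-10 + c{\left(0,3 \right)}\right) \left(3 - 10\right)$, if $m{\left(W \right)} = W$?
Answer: $70 - 7 i \sqrt{3} \approx 70.0 - 12.124 i$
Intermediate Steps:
$t = -3$ ($t = 1 - 4 = -3$)
$c{\left(k,n \right)} = \sqrt{-3 + k}$ ($c{\left(k,n \right)} = \sqrt{k - 3} = \sqrt{-3 + k}$)
$\left(-10 + c{\left(0,3 \right)}\right) \left(3 - 10\right) = \left(-10 + \sqrt{-3 + 0}\right) \left(3 - 10\right) = \left(-10 + \sqrt{-3}\right) \left(-7\right) = \left(-10 + i \sqrt{3}\right) \left(-7\right) = 70 - 7 i \sqrt{3}$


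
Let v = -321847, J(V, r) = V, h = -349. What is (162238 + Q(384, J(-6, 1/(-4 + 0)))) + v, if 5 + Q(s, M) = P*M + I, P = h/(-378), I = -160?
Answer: -10066111/63 ≈ -1.5978e+5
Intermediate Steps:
P = 349/378 (P = -349/(-378) = -349*(-1/378) = 349/378 ≈ 0.92328)
Q(s, M) = -165 + 349*M/378 (Q(s, M) = -5 + (349*M/378 - 160) = -5 + (-160 + 349*M/378) = -165 + 349*M/378)
(162238 + Q(384, J(-6, 1/(-4 + 0)))) + v = (162238 + (-165 + (349/378)*(-6))) - 321847 = (162238 + (-165 - 349/63)) - 321847 = (162238 - 10744/63) - 321847 = 10210250/63 - 321847 = -10066111/63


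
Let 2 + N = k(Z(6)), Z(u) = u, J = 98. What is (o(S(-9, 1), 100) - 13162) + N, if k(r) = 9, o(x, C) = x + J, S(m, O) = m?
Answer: -13066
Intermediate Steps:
o(x, C) = 98 + x (o(x, C) = x + 98 = 98 + x)
N = 7 (N = -2 + 9 = 7)
(o(S(-9, 1), 100) - 13162) + N = ((98 - 9) - 13162) + 7 = (89 - 13162) + 7 = -13073 + 7 = -13066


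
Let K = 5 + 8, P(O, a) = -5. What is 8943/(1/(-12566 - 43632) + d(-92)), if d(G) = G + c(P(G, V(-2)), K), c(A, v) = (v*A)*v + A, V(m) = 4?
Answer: -502578714/52938517 ≈ -9.4936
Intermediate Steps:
K = 13
c(A, v) = A + A*v² (c(A, v) = (A*v)*v + A = A*v² + A = A + A*v²)
d(G) = -850 + G (d(G) = G - 5*(1 + 13²) = G - 5*(1 + 169) = G - 5*170 = G - 850 = -850 + G)
8943/(1/(-12566 - 43632) + d(-92)) = 8943/(1/(-12566 - 43632) + (-850 - 92)) = 8943/(1/(-56198) - 942) = 8943/(-1/56198 - 942) = 8943/(-52938517/56198) = 8943*(-56198/52938517) = -502578714/52938517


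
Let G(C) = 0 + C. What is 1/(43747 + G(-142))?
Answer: 1/43605 ≈ 2.2933e-5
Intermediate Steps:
G(C) = C
1/(43747 + G(-142)) = 1/(43747 - 142) = 1/43605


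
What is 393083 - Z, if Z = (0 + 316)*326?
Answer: 290067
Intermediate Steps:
Z = 103016 (Z = 316*326 = 103016)
393083 - Z = 393083 - 1*103016 = 393083 - 103016 = 290067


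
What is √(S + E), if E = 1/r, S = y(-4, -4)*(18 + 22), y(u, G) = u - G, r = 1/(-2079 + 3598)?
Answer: 7*√31 ≈ 38.974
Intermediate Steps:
r = 1/1519 ≈ 0.00065833
S = 0 (S = (-4 - 1*(-4))*(18 + 22) = (-4 + 4)*40 = 0*40 = 0)
E = 1519 (E = 1/(1/1519) = 1519)
√(S + E) = √(0 + 1519) = √1519 = 7*√31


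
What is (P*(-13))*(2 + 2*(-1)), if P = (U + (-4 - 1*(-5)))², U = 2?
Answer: 0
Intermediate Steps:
P = 9 (P = (2 + (-4 - 1*(-5)))² = (2 + (-4 + 5))² = (2 + 1)² = 3² = 9)
(P*(-13))*(2 + 2*(-1)) = (9*(-13))*(2 + 2*(-1)) = -117*(2 - 2) = -117*0 = 0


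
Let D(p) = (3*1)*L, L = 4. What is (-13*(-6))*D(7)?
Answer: 936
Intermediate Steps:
D(p) = 12 (D(p) = (3*1)*4 = 3*4 = 12)
(-13*(-6))*D(7) = -13*(-6)*12 = 78*12 = 936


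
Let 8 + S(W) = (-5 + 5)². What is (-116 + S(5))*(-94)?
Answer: 11656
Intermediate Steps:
S(W) = -8 (S(W) = -8 + (-5 + 5)² = -8 + 0² = -8 + 0 = -8)
(-116 + S(5))*(-94) = (-116 - 8)*(-94) = -124*(-94) = 11656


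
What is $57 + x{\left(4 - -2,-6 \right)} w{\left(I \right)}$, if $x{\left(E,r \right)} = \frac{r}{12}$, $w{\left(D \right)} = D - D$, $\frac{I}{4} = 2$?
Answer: $57$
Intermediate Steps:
$I = 8$ ($I = 4 \cdot 2 = 8$)
$w{\left(D \right)} = 0$
$x{\left(E,r \right)} = \frac{r}{12}$ ($x{\left(E,r \right)} = r \frac{1}{12} = \frac{r}{12}$)
$57 + x{\left(4 - -2,-6 \right)} w{\left(I \right)} = 57 + \frac{1}{12} \left(-6\right) 0 = 57 - 0 = 57 + 0 = 57$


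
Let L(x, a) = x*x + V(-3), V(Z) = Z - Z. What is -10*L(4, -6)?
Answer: -160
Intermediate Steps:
V(Z) = 0
L(x, a) = x**2 (L(x, a) = x*x + 0 = x**2 + 0 = x**2)
-10*L(4, -6) = -10*4**2 = -10*16 = -160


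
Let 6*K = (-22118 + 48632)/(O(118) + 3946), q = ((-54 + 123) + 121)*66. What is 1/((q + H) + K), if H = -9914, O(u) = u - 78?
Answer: 3986/10471655 ≈ 0.00038065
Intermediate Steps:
O(u) = -78 + u
q = 12540 (q = (69 + 121)*66 = 190*66 = 12540)
K = 4419/3986 (K = ((-22118 + 48632)/((-78 + 118) + 3946))/6 = (26514/(40 + 3946))/6 = (26514/3986)/6 = (26514*(1/3986))/6 = (1/6)*(13257/1993) = 4419/3986 ≈ 1.1086)
1/((q + H) + K) = 1/((12540 - 9914) + 4419/3986) = 1/(2626 + 4419/3986) = 1/(10471655/3986) = 3986/10471655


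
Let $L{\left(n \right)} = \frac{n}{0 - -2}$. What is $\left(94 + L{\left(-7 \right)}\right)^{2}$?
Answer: $\frac{32761}{4} \approx 8190.3$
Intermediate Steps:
$L{\left(n \right)} = \frac{n}{2}$ ($L{\left(n \right)} = \frac{n}{0 + 2} = \frac{n}{2}$)
$\left(94 + L{\left(-7 \right)}\right)^{2} = \left(94 + \frac{1}{2} \left(-7\right)\right)^{2} = \left(94 - \frac{7}{2}\right)^{2} = \left(\frac{181}{2}\right)^{2} = \frac{32761}{4}$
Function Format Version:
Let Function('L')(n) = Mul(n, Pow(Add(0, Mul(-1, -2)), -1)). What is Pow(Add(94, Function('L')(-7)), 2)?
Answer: Rational(32761, 4) ≈ 8190.3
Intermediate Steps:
Function('L')(n) = Mul(Rational(1, 2), n) (Function('L')(n) = Mul(n, Pow(Add(0, 2), -1)) = Mul(n, Pow(2, -1)) = Mul(n, Rational(1, 2)) = Mul(Rational(1, 2), n))
Pow(Add(94, Function('L')(-7)), 2) = Pow(Add(94, Mul(Rational(1, 2), -7)), 2) = Pow(Add(94, Rational(-7, 2)), 2) = Pow(Rational(181, 2), 2) = Rational(32761, 4)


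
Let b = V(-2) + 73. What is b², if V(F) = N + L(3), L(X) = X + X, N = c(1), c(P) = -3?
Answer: 5776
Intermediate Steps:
N = -3
L(X) = 2*X
V(F) = 3 (V(F) = -3 + 2*3 = -3 + 6 = 3)
b = 76 (b = 3 + 73 = 76)
b² = 76² = 5776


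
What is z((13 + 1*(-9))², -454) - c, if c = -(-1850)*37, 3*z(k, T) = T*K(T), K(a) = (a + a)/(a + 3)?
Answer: -93025082/1353 ≈ -68755.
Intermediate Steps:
K(a) = 2*a/(3 + a) (K(a) = (2*a)/(3 + a) = 2*a/(3 + a))
z(k, T) = 2*T²/(3*(3 + T)) (z(k, T) = (T*(2*T/(3 + T)))/3 = (2*T²/(3 + T))/3 = 2*T²/(3*(3 + T)))
c = 68450 (c = -1*(-68450) = 68450)
z((13 + 1*(-9))², -454) - c = (⅔)*(-454)²/(3 - 454) - 1*68450 = (⅔)*206116/(-451) - 68450 = (⅔)*206116*(-1/451) - 68450 = -412232/1353 - 68450 = -93025082/1353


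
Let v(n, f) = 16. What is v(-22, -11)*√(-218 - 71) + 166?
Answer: 166 + 272*I ≈ 166.0 + 272.0*I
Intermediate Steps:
v(-22, -11)*√(-218 - 71) + 166 = 16*√(-218 - 71) + 166 = 16*√(-289) + 166 = 16*(17*I) + 166 = 272*I + 166 = 166 + 272*I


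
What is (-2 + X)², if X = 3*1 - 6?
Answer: 25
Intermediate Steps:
X = -3 (X = 3 - 6 = -3)
(-2 + X)² = (-2 - 3)² = (-5)² = 25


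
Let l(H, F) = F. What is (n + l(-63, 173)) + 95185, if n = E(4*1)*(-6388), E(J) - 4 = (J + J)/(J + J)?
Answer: 63418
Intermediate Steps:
E(J) = 5 (E(J) = 4 + (J + J)/(J + J) = 4 + (2*J)/((2*J)) = 4 + (2*J)*(1/(2*J)) = 4 + 1 = 5)
n = -31940 (n = 5*(-6388) = -31940)
(n + l(-63, 173)) + 95185 = (-31940 + 173) + 95185 = -31767 + 95185 = 63418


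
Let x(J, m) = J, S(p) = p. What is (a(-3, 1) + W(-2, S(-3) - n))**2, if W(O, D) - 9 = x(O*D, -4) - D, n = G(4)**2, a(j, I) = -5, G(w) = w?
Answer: 3721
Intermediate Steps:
n = 16 (n = 4**2 = 16)
W(O, D) = 9 - D + D*O (W(O, D) = 9 + (O*D - D) = 9 + (D*O - D) = 9 + (-D + D*O) = 9 - D + D*O)
(a(-3, 1) + W(-2, S(-3) - n))**2 = (-5 + (9 - (-3 - 1*16) + (-3 - 1*16)*(-2)))**2 = (-5 + (9 - (-3 - 16) + (-3 - 16)*(-2)))**2 = (-5 + (9 - 1*(-19) - 19*(-2)))**2 = (-5 + (9 + 19 + 38))**2 = (-5 + 66)**2 = 61**2 = 3721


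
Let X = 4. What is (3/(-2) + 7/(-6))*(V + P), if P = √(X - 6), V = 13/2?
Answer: -52/3 - 8*I*√2/3 ≈ -17.333 - 3.7712*I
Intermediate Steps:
V = 13/2 (V = 13*(½) = 13/2 ≈ 6.5000)
P = I*√2 (P = √(4 - 6) = √(-2) = I*√2 ≈ 1.4142*I)
(3/(-2) + 7/(-6))*(V + P) = (3/(-2) + 7/(-6))*(13/2 + I*√2) = (3*(-½) + 7*(-⅙))*(13/2 + I*√2) = (-3/2 - 7/6)*(13/2 + I*√2) = -8*(13/2 + I*√2)/3 = -52/3 - 8*I*√2/3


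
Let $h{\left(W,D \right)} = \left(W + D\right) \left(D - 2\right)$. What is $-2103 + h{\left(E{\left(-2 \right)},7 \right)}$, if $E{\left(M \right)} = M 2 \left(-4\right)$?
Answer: $-1988$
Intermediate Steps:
$E{\left(M \right)} = - 8 M$ ($E{\left(M \right)} = 2 M \left(-4\right) = - 8 M$)
$h{\left(W,D \right)} = \left(-2 + D\right) \left(D + W\right)$ ($h{\left(W,D \right)} = \left(D + W\right) \left(-2 + D\right) = \left(-2 + D\right) \left(D + W\right)$)
$-2103 + h{\left(E{\left(-2 \right)},7 \right)} = -2103 + \left(7^{2} - 14 - 2 \left(\left(-8\right) \left(-2\right)\right) + 7 \left(\left(-8\right) \left(-2\right)\right)\right) = -2103 + \left(49 - 14 - 32 + 7 \cdot 16\right) = -2103 + \left(49 - 14 - 32 + 112\right) = -2103 + 115 = -1988$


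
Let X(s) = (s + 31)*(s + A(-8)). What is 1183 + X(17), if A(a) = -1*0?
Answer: 1999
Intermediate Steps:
A(a) = 0
X(s) = s*(31 + s) (X(s) = (s + 31)*(s + 0) = (31 + s)*s = s*(31 + s))
1183 + X(17) = 1183 + 17*(31 + 17) = 1183 + 17*48 = 1183 + 816 = 1999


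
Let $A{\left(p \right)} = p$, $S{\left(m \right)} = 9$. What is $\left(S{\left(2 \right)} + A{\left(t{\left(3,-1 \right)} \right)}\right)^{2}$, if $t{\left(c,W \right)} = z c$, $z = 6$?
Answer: $729$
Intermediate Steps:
$t{\left(c,W \right)} = 6 c$
$\left(S{\left(2 \right)} + A{\left(t{\left(3,-1 \right)} \right)}\right)^{2} = \left(9 + 6 \cdot 3\right)^{2} = \left(9 + 18\right)^{2} = 27^{2} = 729$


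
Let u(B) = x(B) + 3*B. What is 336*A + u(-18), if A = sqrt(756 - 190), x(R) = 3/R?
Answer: -325/6 + 336*sqrt(566) ≈ 7939.5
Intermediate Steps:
u(B) = 3*B + 3/B (u(B) = 3/B + 3*B = 3*B + 3/B)
A = sqrt(566) ≈ 23.791
336*A + u(-18) = 336*sqrt(566) + (3*(-18) + 3/(-18)) = 336*sqrt(566) + (-54 + 3*(-1/18)) = 336*sqrt(566) + (-54 - 1/6) = 336*sqrt(566) - 325/6 = -325/6 + 336*sqrt(566)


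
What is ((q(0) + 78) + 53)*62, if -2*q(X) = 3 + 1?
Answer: 7998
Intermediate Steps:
q(X) = -2 (q(X) = -(3 + 1)/2 = -½*4 = -2)
((q(0) + 78) + 53)*62 = ((-2 + 78) + 53)*62 = (76 + 53)*62 = 129*62 = 7998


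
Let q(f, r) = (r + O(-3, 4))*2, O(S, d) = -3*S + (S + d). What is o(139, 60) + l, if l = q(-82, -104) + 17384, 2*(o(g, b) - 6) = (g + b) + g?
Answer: 17371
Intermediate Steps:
O(S, d) = d - 2*S
q(f, r) = 20 + 2*r (q(f, r) = (r + (4 - 2*(-3)))*2 = (r + (4 + 6))*2 = (r + 10)*2 = (10 + r)*2 = 20 + 2*r)
o(g, b) = 6 + g + b/2 (o(g, b) = 6 + ((g + b) + g)/2 = 6 + ((b + g) + g)/2 = 6 + (b + 2*g)/2 = 6 + (g + b/2) = 6 + g + b/2)
l = 17196 (l = (20 + 2*(-104)) + 17384 = (20 - 208) + 17384 = -188 + 17384 = 17196)
o(139, 60) + l = (6 + 139 + (1/2)*60) + 17196 = (6 + 139 + 30) + 17196 = 175 + 17196 = 17371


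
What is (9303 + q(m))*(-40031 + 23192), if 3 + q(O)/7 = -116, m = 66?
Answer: -142626330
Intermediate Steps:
q(O) = -833 (q(O) = -21 + 7*(-116) = -21 - 812 = -833)
(9303 + q(m))*(-40031 + 23192) = (9303 - 833)*(-40031 + 23192) = 8470*(-16839) = -142626330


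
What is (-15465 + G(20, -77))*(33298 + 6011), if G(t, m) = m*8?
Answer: -632128029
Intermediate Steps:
G(t, m) = 8*m
(-15465 + G(20, -77))*(33298 + 6011) = (-15465 + 8*(-77))*(33298 + 6011) = (-15465 - 616)*39309 = -16081*39309 = -632128029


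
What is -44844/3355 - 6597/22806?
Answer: -116093911/8501570 ≈ -13.656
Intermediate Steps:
-44844/3355 - 6597/22806 = -44844*1/3355 - 6597*1/22806 = -44844/3355 - 733/2534 = -116093911/8501570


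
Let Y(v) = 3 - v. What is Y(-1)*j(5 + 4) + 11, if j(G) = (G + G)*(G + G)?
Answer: 1307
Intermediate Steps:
j(G) = 4*G² (j(G) = (2*G)*(2*G) = 4*G²)
Y(-1)*j(5 + 4) + 11 = (3 - 1*(-1))*(4*(5 + 4)²) + 11 = (3 + 1)*(4*9²) + 11 = 4*(4*81) + 11 = 4*324 + 11 = 1296 + 11 = 1307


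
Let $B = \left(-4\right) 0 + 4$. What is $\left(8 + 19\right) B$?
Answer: $108$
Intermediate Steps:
$B = 4$ ($B = 0 + 4 = 4$)
$\left(8 + 19\right) B = \left(8 + 19\right) 4 = 27 \cdot 4 = 108$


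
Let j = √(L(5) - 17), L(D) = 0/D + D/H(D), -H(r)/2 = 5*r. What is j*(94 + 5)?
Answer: 297*I*√190/10 ≈ 409.39*I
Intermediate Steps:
H(r) = -10*r
L(D) = -⅒ (L(D) = 0/D + D/((-10*D)) = 0 + D*(-1/(10*D)) = 0 - ⅒ = -⅒)
j = 3*I*√190/10 (j = √(-⅒ - 17) = √(-171/10) = 3*I*√190/10 ≈ 4.1352*I)
j*(94 + 5) = (3*I*√190/10)*(94 + 5) = (3*I*√190/10)*99 = 297*I*√190/10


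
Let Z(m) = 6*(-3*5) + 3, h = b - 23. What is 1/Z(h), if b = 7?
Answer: -1/87 ≈ -0.011494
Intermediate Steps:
h = -16 (h = 7 - 23 = -16)
Z(m) = -87 (Z(m) = 6*(-15) + 3 = -90 + 3 = -87)
1/Z(h) = 1/(-87) = -1/87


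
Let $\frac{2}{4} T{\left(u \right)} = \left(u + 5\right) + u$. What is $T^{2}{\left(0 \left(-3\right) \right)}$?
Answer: $100$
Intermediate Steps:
$T{\left(u \right)} = 10 + 4 u$ ($T{\left(u \right)} = 2 \left(\left(u + 5\right) + u\right) = 2 \left(\left(5 + u\right) + u\right) = 2 \left(5 + 2 u\right) = 10 + 4 u$)
$T^{2}{\left(0 \left(-3\right) \right)} = \left(10 + 4 \cdot 0 \left(-3\right)\right)^{2} = \left(10 + 4 \cdot 0\right)^{2} = \left(10 + 0\right)^{2} = 10^{2} = 100$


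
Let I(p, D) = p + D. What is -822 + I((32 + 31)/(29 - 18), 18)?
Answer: -8781/11 ≈ -798.27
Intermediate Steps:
I(p, D) = D + p
-822 + I((32 + 31)/(29 - 18), 18) = -822 + (18 + (32 + 31)/(29 - 18)) = -822 + (18 + 63/11) = -822 + 261/11 = -8781/11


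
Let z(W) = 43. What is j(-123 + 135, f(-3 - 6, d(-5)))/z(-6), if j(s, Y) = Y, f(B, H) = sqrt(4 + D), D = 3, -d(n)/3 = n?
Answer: sqrt(7)/43 ≈ 0.061529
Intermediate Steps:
d(n) = -3*n
f(B, H) = sqrt(7) (f(B, H) = sqrt(4 + 3) = sqrt(7))
j(-123 + 135, f(-3 - 6, d(-5)))/z(-6) = sqrt(7)/43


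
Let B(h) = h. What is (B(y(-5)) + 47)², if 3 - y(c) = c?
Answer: 3025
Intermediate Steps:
y(c) = 3 - c
(B(y(-5)) + 47)² = ((3 - 1*(-5)) + 47)² = ((3 + 5) + 47)² = (8 + 47)² = 55² = 3025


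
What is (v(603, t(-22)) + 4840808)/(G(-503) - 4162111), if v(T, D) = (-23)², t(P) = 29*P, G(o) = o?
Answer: -1613779/1387538 ≈ -1.1631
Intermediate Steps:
v(T, D) = 529
(v(603, t(-22)) + 4840808)/(G(-503) - 4162111) = (529 + 4840808)/(-503 - 4162111) = 4841337/(-4162614) = 4841337*(-1/4162614) = -1613779/1387538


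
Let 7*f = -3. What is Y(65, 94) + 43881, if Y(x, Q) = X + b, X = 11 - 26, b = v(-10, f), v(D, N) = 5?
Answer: 43871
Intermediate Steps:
f = -3/7 (f = (⅐)*(-3) = -3/7 ≈ -0.42857)
b = 5
X = -15
Y(x, Q) = -10 (Y(x, Q) = -15 + 5 = -10)
Y(65, 94) + 43881 = -10 + 43881 = 43871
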